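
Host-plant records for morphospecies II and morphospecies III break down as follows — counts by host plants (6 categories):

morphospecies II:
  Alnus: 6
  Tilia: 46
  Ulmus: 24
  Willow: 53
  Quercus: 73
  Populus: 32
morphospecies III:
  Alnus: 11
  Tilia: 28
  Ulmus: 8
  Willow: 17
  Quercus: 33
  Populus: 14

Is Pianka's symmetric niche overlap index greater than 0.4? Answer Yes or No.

Yes

Proportions for morphospecies II (n=234): 6/234=0.0256, 46/234=0.1966, 24/234=0.1026, 53/234=0.2265, 73/234=0.3120, 32/234=0.1368
Proportions for morphospecies III (n=111): 11/111=0.0991, 28/111=0.2523, 8/111=0.0721, 17/111=0.1532, 33/111=0.2973, 14/111=0.1261
Σ p₁ᵢp₂ᵢ = 0.002537 + 0.049602 + 0.007397 + 0.034700 + 0.092758 + 0.017250 = 0.204244
Σp_1ᵢ² = 0.0256² + 0.1966² + 0.1026² + 0.2265² + 0.3120² + 0.1368² = 0.000655 + 0.038652 + 0.010527 + 0.051302 + 0.097344 + 0.018714 = 0.217194
Σp_2ᵢ² = 0.0991² + 0.2523² + 0.0721² + 0.1532² + 0.2973² + 0.1261² = 0.009821 + 0.063655 + 0.005198 + 0.023470 + 0.088387 + 0.015901 = 0.206432
O = 0.204244 / √(0.217194 × 0.206432) = 0.204244 / 0.2117446 = 0.9646
O = 0.9646 > 0.4 → Yes.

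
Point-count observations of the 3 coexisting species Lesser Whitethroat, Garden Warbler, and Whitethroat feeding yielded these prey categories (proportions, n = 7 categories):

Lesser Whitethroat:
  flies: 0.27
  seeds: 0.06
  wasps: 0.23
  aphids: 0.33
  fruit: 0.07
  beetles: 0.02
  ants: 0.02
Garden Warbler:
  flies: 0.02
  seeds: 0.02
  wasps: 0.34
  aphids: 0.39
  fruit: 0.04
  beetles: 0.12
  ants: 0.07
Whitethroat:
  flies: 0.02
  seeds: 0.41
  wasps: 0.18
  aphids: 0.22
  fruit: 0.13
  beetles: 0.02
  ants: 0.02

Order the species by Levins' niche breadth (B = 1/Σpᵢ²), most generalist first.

Σp_Lessᵢ² = 0.27² + 0.06² + 0.23² + 0.33² + 0.07² + 0.02² + 0.02² = 0.0729 + 0.0036 + 0.0529 + 0.1089 + 0.0049 + 0.0004 + 0.0004 = 0.2440
B_Less = 1 / 0.2440 = 4.0984
Σp_Gardᵢ² = 0.02² + 0.02² + 0.34² + 0.39² + 0.04² + 0.12² + 0.07² = 0.0004 + 0.0004 + 0.1156 + 0.1521 + 0.0016 + 0.0144 + 0.0049 = 0.2894
B_Gard = 1 / 0.2894 = 3.4554
Σp_Whitᵢ² = 0.02² + 0.41² + 0.18² + 0.22² + 0.13² + 0.02² + 0.02² = 0.0004 + 0.1681 + 0.0324 + 0.0484 + 0.0169 + 0.0004 + 0.0004 = 0.2670
B_Whit = 1 / 0.2670 = 3.7453
Ranking by B (broadest → narrowest): Lesser Whitethroat (4.10) > Whitethroat (3.75) > Garden Warbler (3.46)

Lesser Whitethroat > Whitethroat > Garden Warbler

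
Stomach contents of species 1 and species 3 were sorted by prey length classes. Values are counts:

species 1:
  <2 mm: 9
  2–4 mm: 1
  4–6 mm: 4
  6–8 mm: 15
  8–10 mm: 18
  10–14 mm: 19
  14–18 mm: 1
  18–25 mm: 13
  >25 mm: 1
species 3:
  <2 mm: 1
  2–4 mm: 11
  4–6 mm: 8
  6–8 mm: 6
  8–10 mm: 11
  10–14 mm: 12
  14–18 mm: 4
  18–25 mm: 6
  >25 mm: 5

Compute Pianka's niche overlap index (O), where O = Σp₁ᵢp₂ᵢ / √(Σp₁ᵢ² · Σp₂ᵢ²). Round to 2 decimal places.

0.80

Proportions for species 1 (n=81): 9/81=0.1111, 1/81=0.0123, 4/81=0.0494, 15/81=0.1852, 18/81=0.2222, 19/81=0.2346, 1/81=0.0123, 13/81=0.1605, 1/81=0.0123
Proportions for species 3 (n=64): 1/64=0.0156, 11/64=0.1719, 8/64=0.1250, 6/64=0.0938, 11/64=0.1719, 12/64=0.1875, 4/64=0.0625, 6/64=0.0938, 5/64=0.0781
Σ p₁ᵢp₂ᵢ = 0.001733 + 0.002114 + 0.006175 + 0.017372 + 0.038196 + 0.043988 + 0.000769 + 0.015055 + 0.000961 = 0.126363
Σp_1ᵢ² = 0.1111² + 0.0123² + 0.0494² + 0.1852² + 0.2222² + 0.2346² + 0.0123² + 0.1605² + 0.0123² = 0.012343 + 0.000151 + 0.002440 + 0.034299 + 0.049373 + 0.055037 + 0.000151 + 0.025760 + 0.000151 = 0.179705
Σp_2ᵢ² = 0.0156² + 0.1719² + 0.1250² + 0.0938² + 0.1719² + 0.1875² + 0.0625² + 0.0938² + 0.0781² = 0.000243 + 0.029550 + 0.015625 + 0.008798 + 0.029550 + 0.035156 + 0.003906 + 0.008798 + 0.006100 = 0.137726
O = 0.126363 / √(0.179705 × 0.137726) = 0.126363 / 0.1573215 = 0.8032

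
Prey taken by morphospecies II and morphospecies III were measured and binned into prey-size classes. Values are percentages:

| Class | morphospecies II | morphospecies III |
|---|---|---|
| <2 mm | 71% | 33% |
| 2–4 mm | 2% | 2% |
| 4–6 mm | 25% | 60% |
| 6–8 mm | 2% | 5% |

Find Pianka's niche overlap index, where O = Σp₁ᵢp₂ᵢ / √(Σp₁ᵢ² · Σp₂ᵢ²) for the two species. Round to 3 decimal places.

Convert percentages to proportions (divide by 100).
Σ p₁ᵢp₂ᵢ = 0.2343 + 0.0004 + 0.1500 + 0.0010 = 0.3857
Σp_1ᵢ² = 0.71² + 0.02² + 0.25² + 0.02² = 0.5041 + 0.0004 + 0.0625 + 0.0004 = 0.5674
Σp_2ᵢ² = 0.33² + 0.02² + 0.60² + 0.05² = 0.1089 + 0.0004 + 0.3600 + 0.0025 = 0.4718
O = 0.3857 / √(0.5674 × 0.4718) = 0.3857 / 0.517397 = 0.74546

0.745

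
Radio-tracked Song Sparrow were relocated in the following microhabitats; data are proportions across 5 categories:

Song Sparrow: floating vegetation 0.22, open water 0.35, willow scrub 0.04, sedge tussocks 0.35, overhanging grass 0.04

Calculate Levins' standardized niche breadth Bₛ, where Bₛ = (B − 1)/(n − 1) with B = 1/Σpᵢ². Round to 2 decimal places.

0.59

Σpᵢ² = 0.22² + 0.35² + 0.04² + 0.35² + 0.04² = 0.0484 + 0.1225 + 0.0016 + 0.1225 + 0.0016 = 0.2966
B = 1 / 0.2966 = 3.3715
Bₛ = (B − 1)/(n − 1) = (3.3715 − 1)/(5 − 1) = 2.3715/4 = 0.5929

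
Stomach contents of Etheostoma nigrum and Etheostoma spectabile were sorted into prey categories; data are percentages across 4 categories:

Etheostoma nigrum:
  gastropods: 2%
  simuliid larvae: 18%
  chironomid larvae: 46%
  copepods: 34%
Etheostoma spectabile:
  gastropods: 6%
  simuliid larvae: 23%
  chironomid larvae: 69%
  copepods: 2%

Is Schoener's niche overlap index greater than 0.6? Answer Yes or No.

Yes

Convert percentages to proportions (divide by 100).
Σ|p₁ᵢ − p₂ᵢ| = 0.04 + 0.05 + 0.23 + 0.32 = 0.64
D = 1 − ½ × 0.64 = 1 − 0.320 = 0.6800
D = 0.6800 > 0.6 → Yes.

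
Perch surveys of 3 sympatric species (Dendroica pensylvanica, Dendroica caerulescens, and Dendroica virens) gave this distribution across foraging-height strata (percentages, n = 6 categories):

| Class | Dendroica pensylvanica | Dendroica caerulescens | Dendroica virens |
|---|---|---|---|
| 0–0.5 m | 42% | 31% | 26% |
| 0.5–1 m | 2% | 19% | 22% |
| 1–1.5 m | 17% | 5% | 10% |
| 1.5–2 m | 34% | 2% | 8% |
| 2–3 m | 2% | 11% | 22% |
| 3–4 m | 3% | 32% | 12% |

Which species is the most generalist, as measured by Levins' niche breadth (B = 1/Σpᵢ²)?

Convert percentages to proportions (divide by 100).
Σp_pensᵢ² = 0.42² + 0.02² + 0.17² + 0.34² + 0.02² + 0.03² = 0.1764 + 0.0004 + 0.0289 + 0.1156 + 0.0004 + 0.0009 = 0.3226
B_pens = 1 / 0.3226 = 3.0998
Σp_caerᵢ² = 0.31² + 0.19² + 0.05² + 0.02² + 0.11² + 0.32² = 0.0961 + 0.0361 + 0.0025 + 0.0004 + 0.0121 + 0.1024 = 0.2496
B_caer = 1 / 0.2496 = 4.0064
Σp_vireᵢ² = 0.26² + 0.22² + 0.10² + 0.08² + 0.22² + 0.12² = 0.0676 + 0.0484 + 0.0100 + 0.0064 + 0.0484 + 0.0144 = 0.1952
B_vire = 1 / 0.1952 = 5.1230
Highest B → broadest niche (most generalist): Dendroica virens (B = 5.12).

Dendroica virens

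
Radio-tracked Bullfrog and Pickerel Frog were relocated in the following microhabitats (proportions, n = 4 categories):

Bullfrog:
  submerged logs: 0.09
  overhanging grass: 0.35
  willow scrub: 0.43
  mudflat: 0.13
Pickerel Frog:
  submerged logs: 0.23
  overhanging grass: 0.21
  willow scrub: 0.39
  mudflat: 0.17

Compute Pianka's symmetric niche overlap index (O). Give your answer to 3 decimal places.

0.934

Σ p₁ᵢp₂ᵢ = 0.0207 + 0.0735 + 0.1677 + 0.0221 = 0.2840
Σp_1ᵢ² = 0.09² + 0.35² + 0.43² + 0.13² = 0.0081 + 0.1225 + 0.1849 + 0.0169 = 0.3324
Σp_2ᵢ² = 0.23² + 0.21² + 0.39² + 0.17² = 0.0529 + 0.0441 + 0.1521 + 0.0289 = 0.2780
O = 0.2840 / √(0.3324 × 0.2780) = 0.2840 / 0.303986 = 0.93425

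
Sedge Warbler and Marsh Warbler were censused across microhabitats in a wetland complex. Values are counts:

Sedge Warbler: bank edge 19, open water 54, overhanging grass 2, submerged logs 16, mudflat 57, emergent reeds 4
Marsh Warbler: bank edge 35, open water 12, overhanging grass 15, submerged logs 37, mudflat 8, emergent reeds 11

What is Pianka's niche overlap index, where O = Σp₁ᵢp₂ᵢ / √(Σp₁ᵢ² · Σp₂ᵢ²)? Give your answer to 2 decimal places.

Proportions for Sedge Warbler (n=152): 19/152=0.1250, 54/152=0.3553, 2/152=0.0132, 16/152=0.1053, 57/152=0.3750, 4/152=0.0263
Proportions for Marsh Warbler (n=118): 35/118=0.2966, 12/118=0.1017, 15/118=0.1271, 37/118=0.3136, 8/118=0.0678, 11/118=0.0932
Σ p₁ᵢp₂ᵢ = 0.037075 + 0.036134 + 0.001678 + 0.033022 + 0.025425 + 0.002451 = 0.135785
Σp_1ᵢ² = 0.1250² + 0.3553² + 0.0132² + 0.1053² + 0.3750² + 0.0263² = 0.015625 + 0.126238 + 0.000174 + 0.011088 + 0.140625 + 0.000692 = 0.294442
Σp_2ᵢ² = 0.2966² + 0.1017² + 0.1271² + 0.3136² + 0.0678² + 0.0932² = 0.087972 + 0.010343 + 0.016154 + 0.098345 + 0.004597 + 0.008686 = 0.226097
O = 0.135785 / √(0.294442 × 0.226097) = 0.135785 / 0.2580164 = 0.5263

0.53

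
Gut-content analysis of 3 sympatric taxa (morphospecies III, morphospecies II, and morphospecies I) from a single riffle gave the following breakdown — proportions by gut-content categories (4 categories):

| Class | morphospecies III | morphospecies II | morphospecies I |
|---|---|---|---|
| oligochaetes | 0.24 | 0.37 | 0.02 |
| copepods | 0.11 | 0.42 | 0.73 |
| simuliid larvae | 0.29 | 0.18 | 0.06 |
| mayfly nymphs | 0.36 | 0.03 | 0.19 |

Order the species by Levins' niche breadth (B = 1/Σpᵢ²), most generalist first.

Σp_IIIᵢ² = 0.24² + 0.11² + 0.29² + 0.36² = 0.0576 + 0.0121 + 0.0841 + 0.1296 = 0.2834
B_III = 1 / 0.2834 = 3.5286
Σp_IIᵢ² = 0.37² + 0.42² + 0.18² + 0.03² = 0.1369 + 0.1764 + 0.0324 + 0.0009 = 0.3466
B_II = 1 / 0.3466 = 2.8852
Σp_Iᵢ² = 0.02² + 0.73² + 0.06² + 0.19² = 0.0004 + 0.5329 + 0.0036 + 0.0361 = 0.5730
B_I = 1 / 0.5730 = 1.7452
Ranking by B (broadest → narrowest): morphospecies III (3.53) > morphospecies II (2.89) > morphospecies I (1.75)

morphospecies III > morphospecies II > morphospecies I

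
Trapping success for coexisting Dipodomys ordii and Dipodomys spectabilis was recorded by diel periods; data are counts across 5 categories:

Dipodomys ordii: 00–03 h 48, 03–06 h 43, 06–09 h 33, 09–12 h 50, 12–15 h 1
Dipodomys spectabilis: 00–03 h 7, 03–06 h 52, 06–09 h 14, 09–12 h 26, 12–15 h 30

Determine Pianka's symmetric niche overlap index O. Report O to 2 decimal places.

Proportions for Dipodomys ordii (n=175): 48/175=0.2743, 43/175=0.2457, 33/175=0.1886, 50/175=0.2857, 1/175=0.0057
Proportions for Dipodomys spectabilis (n=129): 7/129=0.0543, 52/129=0.4031, 14/129=0.1085, 26/129=0.2016, 30/129=0.2326
Σ p₁ᵢp₂ᵢ = 0.014894 + 0.099042 + 0.020463 + 0.057597 + 0.001326 = 0.193322
Σp_1ᵢ² = 0.2743² + 0.2457² + 0.1886² + 0.2857² + 0.0057² = 0.075240 + 0.060368 + 0.035570 + 0.081624 + 0.000032 = 0.252834
Σp_2ᵢ² = 0.0543² + 0.4031² + 0.1085² + 0.2016² + 0.2326² = 0.002948 + 0.162490 + 0.011772 + 0.040643 + 0.054103 = 0.271956
O = 0.193322 / √(0.252834 × 0.271956) = 0.193322 / 0.2622208 = 0.7372

0.74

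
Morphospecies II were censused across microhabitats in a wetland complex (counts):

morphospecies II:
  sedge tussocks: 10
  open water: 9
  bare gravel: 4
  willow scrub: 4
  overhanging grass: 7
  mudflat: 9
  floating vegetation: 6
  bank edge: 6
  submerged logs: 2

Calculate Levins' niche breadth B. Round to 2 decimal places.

Proportions for morphospecies II (n=57): 10/57=0.1754, 9/57=0.1579, 4/57=0.0702, 4/57=0.0702, 7/57=0.1228, 9/57=0.1579, 6/57=0.1053, 6/57=0.1053, 2/57=0.0351
Σpᵢ² = 0.1754² + 0.1579² + 0.0702² + 0.0702² + 0.1228² + 0.1579² + 0.1053² + 0.1053² + 0.0351² = 0.030765 + 0.024932 + 0.004928 + 0.004928 + 0.015080 + 0.024932 + 0.011088 + 0.011088 + 0.001232 = 0.128973
B = 1 / 0.128973 = 7.7536

7.75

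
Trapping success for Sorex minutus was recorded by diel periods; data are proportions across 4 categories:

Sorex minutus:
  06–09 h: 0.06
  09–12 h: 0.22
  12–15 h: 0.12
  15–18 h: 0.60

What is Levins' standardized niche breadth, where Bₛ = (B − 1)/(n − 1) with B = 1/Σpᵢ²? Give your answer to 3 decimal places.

Σpᵢ² = 0.06² + 0.22² + 0.12² + 0.60² = 0.0036 + 0.0484 + 0.0144 + 0.3600 = 0.4264
B = 1 / 0.4264 = 2.34522
Bₛ = (B − 1)/(n − 1) = (2.34522 − 1)/(4 − 1) = 1.34522/3 = 0.44841

0.448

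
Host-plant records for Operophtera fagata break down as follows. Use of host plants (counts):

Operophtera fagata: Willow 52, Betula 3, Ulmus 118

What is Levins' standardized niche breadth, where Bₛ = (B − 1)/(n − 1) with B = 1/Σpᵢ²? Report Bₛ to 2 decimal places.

Proportions for Operophtera fagata (n=173): 52/173=0.3006, 3/173=0.0173, 118/173=0.6821
Σpᵢ² = 0.3006² + 0.0173² + 0.6821² = 0.090360 + 0.000299 + 0.465260 = 0.555919
B = 1 / 0.555919 = 1.7988
Bₛ = (B − 1)/(n − 1) = (1.7988 − 1)/(3 − 1) = 0.7988/2 = 0.3994

0.40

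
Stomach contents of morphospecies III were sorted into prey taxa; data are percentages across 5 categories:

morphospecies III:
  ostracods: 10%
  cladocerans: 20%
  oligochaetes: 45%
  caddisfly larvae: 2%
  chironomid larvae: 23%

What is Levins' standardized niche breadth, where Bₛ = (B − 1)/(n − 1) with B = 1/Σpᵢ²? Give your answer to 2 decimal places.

Convert percentages to proportions (divide by 100).
Σpᵢ² = 0.10² + 0.20² + 0.45² + 0.02² + 0.23² = 0.0100 + 0.0400 + 0.2025 + 0.0004 + 0.0529 = 0.3058
B = 1 / 0.3058 = 3.2701
Bₛ = (B − 1)/(n − 1) = (3.2701 − 1)/(5 − 1) = 2.2701/4 = 0.5675

0.57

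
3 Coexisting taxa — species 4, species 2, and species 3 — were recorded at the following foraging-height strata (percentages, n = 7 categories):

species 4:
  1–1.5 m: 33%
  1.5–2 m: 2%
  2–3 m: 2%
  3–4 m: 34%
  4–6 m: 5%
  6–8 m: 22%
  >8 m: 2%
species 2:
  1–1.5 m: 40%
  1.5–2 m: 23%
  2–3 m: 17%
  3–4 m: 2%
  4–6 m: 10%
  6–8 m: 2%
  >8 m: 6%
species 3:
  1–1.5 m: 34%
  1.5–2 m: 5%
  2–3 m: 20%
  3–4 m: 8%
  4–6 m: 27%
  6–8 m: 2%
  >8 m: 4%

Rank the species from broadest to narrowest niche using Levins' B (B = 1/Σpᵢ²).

species 3 > species 2 > species 4

Convert percentages to proportions (divide by 100).
Σp_4ᵢ² = 0.33² + 0.02² + 0.02² + 0.34² + 0.05² + 0.22² + 0.02² = 0.1089 + 0.0004 + 0.0004 + 0.1156 + 0.0025 + 0.0484 + 0.0004 = 0.2766
B_4 = 1 / 0.2766 = 3.6153
Σp_2ᵢ² = 0.40² + 0.23² + 0.17² + 0.02² + 0.10² + 0.02² + 0.06² = 0.1600 + 0.0529 + 0.0289 + 0.0004 + 0.0100 + 0.0004 + 0.0036 = 0.2562
B_2 = 1 / 0.2562 = 3.9032
Σp_3ᵢ² = 0.34² + 0.05² + 0.20² + 0.08² + 0.27² + 0.02² + 0.04² = 0.1156 + 0.0025 + 0.0400 + 0.0064 + 0.0729 + 0.0004 + 0.0016 = 0.2394
B_3 = 1 / 0.2394 = 4.1771
Ranking by B (broadest → narrowest): species 3 (4.18) > species 2 (3.90) > species 4 (3.62)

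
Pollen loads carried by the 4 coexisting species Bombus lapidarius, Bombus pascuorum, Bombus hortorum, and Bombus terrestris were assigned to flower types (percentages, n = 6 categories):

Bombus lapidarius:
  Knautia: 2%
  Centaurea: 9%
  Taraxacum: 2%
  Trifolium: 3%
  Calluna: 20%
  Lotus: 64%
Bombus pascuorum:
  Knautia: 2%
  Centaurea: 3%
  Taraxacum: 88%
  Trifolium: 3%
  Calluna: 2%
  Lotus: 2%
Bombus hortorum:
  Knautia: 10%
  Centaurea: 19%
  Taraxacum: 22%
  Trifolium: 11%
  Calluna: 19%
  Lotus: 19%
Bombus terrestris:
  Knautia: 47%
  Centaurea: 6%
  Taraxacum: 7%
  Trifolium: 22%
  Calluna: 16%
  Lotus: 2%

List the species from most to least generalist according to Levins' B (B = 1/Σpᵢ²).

Bombus hortorum > Bombus terrestris > Bombus lapidarius > Bombus pascuorum

Convert percentages to proportions (divide by 100).
Σp_lapiᵢ² = 0.02² + 0.09² + 0.02² + 0.03² + 0.20² + 0.64² = 0.0004 + 0.0081 + 0.0004 + 0.0009 + 0.0400 + 0.4096 = 0.4594
B_lapi = 1 / 0.4594 = 2.1768
Σp_pascᵢ² = 0.02² + 0.03² + 0.88² + 0.03² + 0.02² + 0.02² = 0.0004 + 0.0009 + 0.7744 + 0.0009 + 0.0004 + 0.0004 = 0.7774
B_pasc = 1 / 0.7774 = 1.2863
Σp_hortᵢ² = 0.10² + 0.19² + 0.22² + 0.11² + 0.19² + 0.19² = 0.0100 + 0.0361 + 0.0484 + 0.0121 + 0.0361 + 0.0361 = 0.1788
B_hort = 1 / 0.1788 = 5.5928
Σp_terrᵢ² = 0.47² + 0.06² + 0.07² + 0.22² + 0.16² + 0.02² = 0.2209 + 0.0036 + 0.0049 + 0.0484 + 0.0256 + 0.0004 = 0.3038
B_terr = 1 / 0.3038 = 3.2916
Ranking by B (broadest → narrowest): Bombus hortorum (5.59) > Bombus terrestris (3.29) > Bombus lapidarius (2.18) > Bombus pascuorum (1.29)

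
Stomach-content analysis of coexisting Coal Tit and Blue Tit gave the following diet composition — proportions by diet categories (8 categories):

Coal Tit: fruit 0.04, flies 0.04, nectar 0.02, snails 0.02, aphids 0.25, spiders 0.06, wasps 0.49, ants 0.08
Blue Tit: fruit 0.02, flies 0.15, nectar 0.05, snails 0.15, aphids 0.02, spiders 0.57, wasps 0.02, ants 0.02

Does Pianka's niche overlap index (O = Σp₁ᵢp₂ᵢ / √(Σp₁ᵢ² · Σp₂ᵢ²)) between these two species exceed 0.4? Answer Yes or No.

No

Σ p₁ᵢp₂ᵢ = 0.0008 + 0.0060 + 0.0010 + 0.0030 + 0.0050 + 0.0342 + 0.0098 + 0.0016 = 0.0614
Σp_1ᵢ² = 0.04² + 0.04² + 0.02² + 0.02² + 0.25² + 0.06² + 0.49² + 0.08² = 0.0016 + 0.0016 + 0.0004 + 0.0004 + 0.0625 + 0.0036 + 0.2401 + 0.0064 = 0.3166
Σp_2ᵢ² = 0.02² + 0.15² + 0.05² + 0.15² + 0.02² + 0.57² + 0.02² + 0.02² = 0.0004 + 0.0225 + 0.0025 + 0.0225 + 0.0004 + 0.3249 + 0.0004 + 0.0004 = 0.3740
O = 0.0614 / √(0.3166 × 0.3740) = 0.0614 / 0.34411 = 0.1784
O = 0.1784 < 0.4 → No.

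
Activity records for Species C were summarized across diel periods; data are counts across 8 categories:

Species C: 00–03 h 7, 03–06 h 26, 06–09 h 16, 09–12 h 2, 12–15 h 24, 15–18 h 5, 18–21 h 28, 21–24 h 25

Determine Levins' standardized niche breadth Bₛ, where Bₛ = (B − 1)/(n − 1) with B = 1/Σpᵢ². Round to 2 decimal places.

0.70

Proportions for Species C (n=133): 7/133=0.0526, 26/133=0.1955, 16/133=0.1203, 2/133=0.0150, 24/133=0.1805, 5/133=0.0376, 28/133=0.2105, 25/133=0.1880
Σpᵢ² = 0.0526² + 0.1955² + 0.1203² + 0.0150² + 0.1805² + 0.0376² + 0.2105² + 0.1880² = 0.002767 + 0.038220 + 0.014472 + 0.000225 + 0.032580 + 0.001414 + 0.044310 + 0.035344 = 0.169332
B = 1 / 0.169332 = 5.9056
Bₛ = (B − 1)/(n − 1) = (5.9056 − 1)/(8 − 1) = 4.9056/7 = 0.7008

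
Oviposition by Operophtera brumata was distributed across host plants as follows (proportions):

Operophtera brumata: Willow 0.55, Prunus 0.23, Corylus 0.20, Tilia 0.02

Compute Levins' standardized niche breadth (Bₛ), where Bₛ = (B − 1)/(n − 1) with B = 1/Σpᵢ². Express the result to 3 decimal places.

0.509

Σpᵢ² = 0.55² + 0.23² + 0.20² + 0.02² = 0.3025 + 0.0529 + 0.0400 + 0.0004 = 0.3958
B = 1 / 0.3958 = 2.52653
Bₛ = (B − 1)/(n − 1) = (2.52653 − 1)/(4 − 1) = 1.52653/3 = 0.50884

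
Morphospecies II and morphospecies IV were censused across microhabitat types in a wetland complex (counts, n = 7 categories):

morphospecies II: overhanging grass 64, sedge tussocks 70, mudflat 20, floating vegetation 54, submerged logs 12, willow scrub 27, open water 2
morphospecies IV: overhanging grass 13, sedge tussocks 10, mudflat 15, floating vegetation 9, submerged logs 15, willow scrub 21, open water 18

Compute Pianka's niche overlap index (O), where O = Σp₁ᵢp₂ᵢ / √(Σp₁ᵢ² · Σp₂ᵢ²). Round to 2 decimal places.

0.68

Proportions for morphospecies II (n=249): 64/249=0.2570, 70/249=0.2811, 20/249=0.0803, 54/249=0.2169, 12/249=0.0482, 27/249=0.1084, 2/249=0.0080
Proportions for morphospecies IV (n=101): 13/101=0.1287, 10/101=0.0990, 15/101=0.1485, 9/101=0.0891, 15/101=0.1485, 21/101=0.2079, 18/101=0.1782
Σ p₁ᵢp₂ᵢ = 0.033076 + 0.027829 + 0.011925 + 0.019326 + 0.007158 + 0.022536 + 0.001426 = 0.123276
Σp_1ᵢ² = 0.2570² + 0.2811² + 0.0803² + 0.2169² + 0.0482² + 0.1084² + 0.0080² = 0.066049 + 0.079017 + 0.006448 + 0.047046 + 0.002323 + 0.011751 + 0.000064 = 0.212698
Σp_2ᵢ² = 0.1287² + 0.0990² + 0.1485² + 0.0891² + 0.1485² + 0.2079² + 0.1782² = 0.016564 + 0.009801 + 0.022052 + 0.007939 + 0.022052 + 0.043222 + 0.031755 = 0.153385
O = 0.123276 / √(0.212698 × 0.153385) = 0.123276 / 0.1806230 = 0.6825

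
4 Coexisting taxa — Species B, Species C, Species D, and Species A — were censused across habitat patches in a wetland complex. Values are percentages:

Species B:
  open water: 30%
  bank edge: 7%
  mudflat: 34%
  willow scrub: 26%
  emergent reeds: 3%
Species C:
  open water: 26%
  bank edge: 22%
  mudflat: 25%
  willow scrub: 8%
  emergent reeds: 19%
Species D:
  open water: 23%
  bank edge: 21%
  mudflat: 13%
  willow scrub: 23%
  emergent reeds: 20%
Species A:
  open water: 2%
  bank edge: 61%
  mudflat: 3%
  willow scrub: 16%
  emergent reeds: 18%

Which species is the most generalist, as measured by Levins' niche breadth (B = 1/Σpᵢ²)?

Convert percentages to proportions (divide by 100).
Σp_Bᵢ² = 0.30² + 0.07² + 0.34² + 0.26² + 0.03² = 0.0900 + 0.0049 + 0.1156 + 0.0676 + 0.0009 = 0.2790
B_B = 1 / 0.2790 = 3.5842
Σp_Cᵢ² = 0.26² + 0.22² + 0.25² + 0.08² + 0.19² = 0.0676 + 0.0484 + 0.0625 + 0.0064 + 0.0361 = 0.2210
B_C = 1 / 0.2210 = 4.5249
Σp_Dᵢ² = 0.23² + 0.21² + 0.13² + 0.23² + 0.20² = 0.0529 + 0.0441 + 0.0169 + 0.0529 + 0.0400 = 0.2068
B_D = 1 / 0.2068 = 4.8356
Σp_Aᵢ² = 0.02² + 0.61² + 0.03² + 0.16² + 0.18² = 0.0004 + 0.3721 + 0.0009 + 0.0256 + 0.0324 = 0.4314
B_A = 1 / 0.4314 = 2.3180
Highest B → broadest niche (most generalist): Species D (B = 4.84).

Species D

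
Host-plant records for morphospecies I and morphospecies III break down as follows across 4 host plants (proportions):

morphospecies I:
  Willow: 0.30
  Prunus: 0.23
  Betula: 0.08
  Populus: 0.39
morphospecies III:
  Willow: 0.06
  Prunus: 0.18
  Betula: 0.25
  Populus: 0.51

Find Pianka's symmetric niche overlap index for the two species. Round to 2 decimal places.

Σ p₁ᵢp₂ᵢ = 0.0180 + 0.0414 + 0.0200 + 0.1989 = 0.2783
Σp_1ᵢ² = 0.30² + 0.23² + 0.08² + 0.39² = 0.0900 + 0.0529 + 0.0064 + 0.1521 = 0.3014
Σp_2ᵢ² = 0.06² + 0.18² + 0.25² + 0.51² = 0.0036 + 0.0324 + 0.0625 + 0.2601 = 0.3586
O = 0.2783 / √(0.3014 × 0.3586) = 0.2783 / 0.32876 = 0.8465

0.85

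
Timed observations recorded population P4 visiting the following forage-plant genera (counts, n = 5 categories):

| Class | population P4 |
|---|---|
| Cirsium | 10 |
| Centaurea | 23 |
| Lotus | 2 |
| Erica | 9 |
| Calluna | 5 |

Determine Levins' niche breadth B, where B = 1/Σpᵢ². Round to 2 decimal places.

Proportions for population P4 (n=49): 10/49=0.2041, 23/49=0.4694, 2/49=0.0408, 9/49=0.1837, 5/49=0.1020
Σpᵢ² = 0.2041² + 0.4694² + 0.0408² + 0.1837² + 0.1020² = 0.041657 + 0.220336 + 0.001665 + 0.033746 + 0.010404 = 0.307808
B = 1 / 0.307808 = 3.2488

3.25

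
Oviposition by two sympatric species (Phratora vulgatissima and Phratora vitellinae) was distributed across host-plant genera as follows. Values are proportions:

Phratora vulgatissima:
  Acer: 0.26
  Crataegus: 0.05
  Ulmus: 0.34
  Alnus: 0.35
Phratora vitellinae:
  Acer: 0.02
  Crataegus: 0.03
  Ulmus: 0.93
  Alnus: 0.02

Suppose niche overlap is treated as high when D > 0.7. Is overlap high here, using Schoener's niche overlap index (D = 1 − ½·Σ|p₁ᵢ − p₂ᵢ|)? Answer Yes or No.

No

Σ|p₁ᵢ − p₂ᵢ| = 0.24 + 0.02 + 0.59 + 0.33 = 1.18
D = 1 − ½ × 1.18 = 1 − 0.590 = 0.4100
D = 0.4100 < 0.7 → No.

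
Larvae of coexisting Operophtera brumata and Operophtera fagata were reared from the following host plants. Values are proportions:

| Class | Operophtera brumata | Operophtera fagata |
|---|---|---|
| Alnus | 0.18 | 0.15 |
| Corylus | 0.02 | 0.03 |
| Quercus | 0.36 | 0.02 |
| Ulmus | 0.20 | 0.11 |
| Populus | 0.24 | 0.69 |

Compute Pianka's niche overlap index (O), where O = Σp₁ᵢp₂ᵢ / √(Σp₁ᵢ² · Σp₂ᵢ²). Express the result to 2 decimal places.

Σ p₁ᵢp₂ᵢ = 0.0270 + 0.0006 + 0.0072 + 0.0220 + 0.1656 = 0.2224
Σp_1ᵢ² = 0.18² + 0.02² + 0.36² + 0.20² + 0.24² = 0.0324 + 0.0004 + 0.1296 + 0.0400 + 0.0576 = 0.2600
Σp_2ᵢ² = 0.15² + 0.03² + 0.02² + 0.11² + 0.69² = 0.0225 + 0.0009 + 0.0004 + 0.0121 + 0.4761 = 0.5120
O = 0.2224 / √(0.2600 × 0.5120) = 0.2224 / 0.36486 = 0.6095

0.61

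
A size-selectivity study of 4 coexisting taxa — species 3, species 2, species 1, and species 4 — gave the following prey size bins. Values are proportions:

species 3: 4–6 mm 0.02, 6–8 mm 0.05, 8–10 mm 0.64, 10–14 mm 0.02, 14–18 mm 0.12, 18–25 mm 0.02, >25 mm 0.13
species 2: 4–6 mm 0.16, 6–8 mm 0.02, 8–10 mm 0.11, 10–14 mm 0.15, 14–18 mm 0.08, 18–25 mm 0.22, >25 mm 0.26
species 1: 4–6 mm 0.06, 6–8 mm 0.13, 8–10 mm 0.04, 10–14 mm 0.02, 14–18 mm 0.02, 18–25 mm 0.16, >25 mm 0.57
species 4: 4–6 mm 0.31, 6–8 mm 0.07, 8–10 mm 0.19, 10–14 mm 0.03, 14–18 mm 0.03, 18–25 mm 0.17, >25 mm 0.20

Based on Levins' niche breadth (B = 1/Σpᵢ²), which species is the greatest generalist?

species 2

Σp_3ᵢ² = 0.02² + 0.05² + 0.64² + 0.02² + 0.12² + 0.02² + 0.13² = 0.0004 + 0.0025 + 0.4096 + 0.0004 + 0.0144 + 0.0004 + 0.0169 = 0.4446
B_3 = 1 / 0.4446 = 2.2492
Σp_2ᵢ² = 0.16² + 0.02² + 0.11² + 0.15² + 0.08² + 0.22² + 0.26² = 0.0256 + 0.0004 + 0.0121 + 0.0225 + 0.0064 + 0.0484 + 0.0676 = 0.1830
B_2 = 1 / 0.1830 = 5.4645
Σp_1ᵢ² = 0.06² + 0.13² + 0.04² + 0.02² + 0.02² + 0.16² + 0.57² = 0.0036 + 0.0169 + 0.0016 + 0.0004 + 0.0004 + 0.0256 + 0.3249 = 0.3734
B_1 = 1 / 0.3734 = 2.6781
Σp_4ᵢ² = 0.31² + 0.07² + 0.19² + 0.03² + 0.03² + 0.17² + 0.20² = 0.0961 + 0.0049 + 0.0361 + 0.0009 + 0.0009 + 0.0289 + 0.0400 = 0.2078
B_4 = 1 / 0.2078 = 4.8123
Highest B → broadest niche (most generalist): species 2 (B = 5.46).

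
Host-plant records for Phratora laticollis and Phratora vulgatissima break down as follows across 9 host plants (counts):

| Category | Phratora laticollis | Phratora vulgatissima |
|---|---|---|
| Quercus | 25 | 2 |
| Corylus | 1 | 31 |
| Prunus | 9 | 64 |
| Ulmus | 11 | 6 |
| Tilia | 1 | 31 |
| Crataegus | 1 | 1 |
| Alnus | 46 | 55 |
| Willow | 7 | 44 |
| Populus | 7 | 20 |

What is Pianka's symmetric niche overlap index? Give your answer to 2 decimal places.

Proportions for Phratora laticollis (n=108): 25/108=0.2315, 1/108=0.0093, 9/108=0.0833, 11/108=0.1019, 1/108=0.0093, 1/108=0.0093, 46/108=0.4259, 7/108=0.0648, 7/108=0.0648
Proportions for Phratora vulgatissima (n=254): 2/254=0.0079, 31/254=0.1220, 64/254=0.2520, 6/254=0.0236, 31/254=0.1220, 1/254=0.0039, 55/254=0.2165, 44/254=0.1732, 20/254=0.0787
Σ p₁ᵢp₂ᵢ = 0.001829 + 0.001135 + 0.020992 + 0.002405 + 0.001135 + 0.000036 + 0.092207 + 0.011223 + 0.005100 = 0.136062
Σp_1ᵢ² = 0.2315² + 0.0093² + 0.0833² + 0.1019² + 0.0093² + 0.0093² + 0.4259² + 0.0648² + 0.0648² = 0.053592 + 0.000086 + 0.006939 + 0.010384 + 0.000086 + 0.000086 + 0.181391 + 0.004199 + 0.004199 = 0.260962
Σp_2ᵢ² = 0.0079² + 0.1220² + 0.2520² + 0.0236² + 0.1220² + 0.0039² + 0.2165² + 0.1732² + 0.0787² = 0.000062 + 0.014884 + 0.063504 + 0.000557 + 0.014884 + 0.000015 + 0.046872 + 0.029998 + 0.006194 = 0.176970
O = 0.136062 / √(0.260962 × 0.176970) = 0.136062 / 0.2149010 = 0.6331

0.63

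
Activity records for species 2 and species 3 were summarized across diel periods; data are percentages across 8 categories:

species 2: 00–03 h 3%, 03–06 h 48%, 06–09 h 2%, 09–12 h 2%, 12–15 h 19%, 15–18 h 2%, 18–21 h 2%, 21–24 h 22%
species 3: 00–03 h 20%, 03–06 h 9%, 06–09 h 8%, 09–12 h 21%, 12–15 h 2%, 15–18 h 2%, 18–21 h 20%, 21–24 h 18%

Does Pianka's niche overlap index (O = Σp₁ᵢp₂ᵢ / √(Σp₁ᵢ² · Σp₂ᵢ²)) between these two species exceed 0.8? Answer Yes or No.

Convert percentages to proportions (divide by 100).
Σ p₁ᵢp₂ᵢ = 0.0060 + 0.0432 + 0.0016 + 0.0042 + 0.0038 + 0.0004 + 0.0040 + 0.0396 = 0.1028
Σp_1ᵢ² = 0.03² + 0.48² + 0.02² + 0.02² + 0.19² + 0.02² + 0.02² + 0.22² = 0.0009 + 0.2304 + 0.0004 + 0.0004 + 0.0361 + 0.0004 + 0.0004 + 0.0484 = 0.3174
Σp_2ᵢ² = 0.20² + 0.09² + 0.08² + 0.21² + 0.02² + 0.02² + 0.20² + 0.18² = 0.0400 + 0.0081 + 0.0064 + 0.0441 + 0.0004 + 0.0004 + 0.0400 + 0.0324 = 0.1718
O = 0.1028 / √(0.3174 × 0.1718) = 0.1028 / 0.23352 = 0.4402
O = 0.4402 < 0.8 → No.

No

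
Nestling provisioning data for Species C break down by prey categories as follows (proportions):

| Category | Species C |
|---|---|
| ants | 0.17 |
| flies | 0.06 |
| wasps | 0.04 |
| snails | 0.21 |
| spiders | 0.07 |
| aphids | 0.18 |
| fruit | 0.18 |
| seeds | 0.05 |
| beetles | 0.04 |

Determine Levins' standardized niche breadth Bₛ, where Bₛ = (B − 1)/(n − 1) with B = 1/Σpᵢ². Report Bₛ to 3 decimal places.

Σpᵢ² = 0.17² + 0.06² + 0.04² + 0.21² + 0.07² + 0.18² + 0.18² + 0.05² + 0.04² = 0.0289 + 0.0036 + 0.0016 + 0.0441 + 0.0049 + 0.0324 + 0.0324 + 0.0025 + 0.0016 = 0.1520
B = 1 / 0.1520 = 6.57895
Bₛ = (B − 1)/(n − 1) = (6.57895 − 1)/(9 − 1) = 5.57895/8 = 0.69737

0.697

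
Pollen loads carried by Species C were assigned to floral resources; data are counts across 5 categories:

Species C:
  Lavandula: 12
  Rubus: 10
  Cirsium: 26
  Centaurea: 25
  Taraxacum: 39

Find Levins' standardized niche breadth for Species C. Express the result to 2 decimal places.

Proportions for Species C (n=112): 12/112=0.1071, 10/112=0.0893, 26/112=0.2321, 25/112=0.2232, 39/112=0.3482
Σpᵢ² = 0.1071² + 0.0893² + 0.2321² + 0.2232² + 0.3482² = 0.011470 + 0.007974 + 0.053870 + 0.049818 + 0.121243 = 0.244375
B = 1 / 0.244375 = 4.0921
Bₛ = (B − 1)/(n − 1) = (4.0921 − 1)/(5 − 1) = 3.0921/4 = 0.7730

0.77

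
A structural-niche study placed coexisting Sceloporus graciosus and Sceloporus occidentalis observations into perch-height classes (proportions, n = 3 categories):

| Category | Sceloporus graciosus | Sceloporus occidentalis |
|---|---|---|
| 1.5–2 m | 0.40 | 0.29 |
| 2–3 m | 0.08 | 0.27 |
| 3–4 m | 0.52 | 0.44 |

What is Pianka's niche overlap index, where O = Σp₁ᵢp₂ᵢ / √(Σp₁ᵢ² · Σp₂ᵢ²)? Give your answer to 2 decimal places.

0.94

Σ p₁ᵢp₂ᵢ = 0.1160 + 0.0216 + 0.2288 = 0.3664
Σp_1ᵢ² = 0.40² + 0.08² + 0.52² = 0.1600 + 0.0064 + 0.2704 = 0.4368
Σp_2ᵢ² = 0.29² + 0.27² + 0.44² = 0.0841 + 0.0729 + 0.1936 = 0.3506
O = 0.3664 / √(0.4368 × 0.3506) = 0.3664 / 0.39133 = 0.9363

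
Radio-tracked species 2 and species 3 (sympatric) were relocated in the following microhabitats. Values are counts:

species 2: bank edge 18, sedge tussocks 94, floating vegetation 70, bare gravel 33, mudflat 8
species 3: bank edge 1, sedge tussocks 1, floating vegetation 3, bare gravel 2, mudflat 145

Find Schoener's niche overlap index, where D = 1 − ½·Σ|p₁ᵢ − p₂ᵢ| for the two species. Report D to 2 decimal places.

0.08

Proportions for species 2 (n=223): 18/223=0.0807, 94/223=0.4215, 70/223=0.3139, 33/223=0.1480, 8/223=0.0359
Proportions for species 3 (n=152): 1/152=0.0066, 1/152=0.0066, 3/152=0.0197, 2/152=0.0132, 145/152=0.9539
Σ|p₁ᵢ − p₂ᵢ| = 0.0741 + 0.4149 + 0.2942 + 0.1348 + 0.9180 = 1.8360
D = 1 − ½ × 1.8360 = 1 − 0.91800 = 0.08200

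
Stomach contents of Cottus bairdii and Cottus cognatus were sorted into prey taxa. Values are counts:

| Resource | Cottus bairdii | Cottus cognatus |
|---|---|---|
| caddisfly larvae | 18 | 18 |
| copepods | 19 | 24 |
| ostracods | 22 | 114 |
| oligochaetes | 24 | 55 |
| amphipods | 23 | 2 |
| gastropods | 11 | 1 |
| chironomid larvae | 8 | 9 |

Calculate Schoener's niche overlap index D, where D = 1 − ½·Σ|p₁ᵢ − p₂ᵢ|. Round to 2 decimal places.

0.61

Proportions for Cottus bairdii (n=125): 18/125=0.1440, 19/125=0.1520, 22/125=0.1760, 24/125=0.1920, 23/125=0.1840, 11/125=0.0880, 8/125=0.0640
Proportions for Cottus cognatus (n=223): 18/223=0.0807, 24/223=0.1076, 114/223=0.5112, 55/223=0.2466, 2/223=0.0090, 1/223=0.0045, 9/223=0.0404
Σ|p₁ᵢ − p₂ᵢ| = 0.0633 + 0.0444 + 0.3352 + 0.0546 + 0.1750 + 0.0835 + 0.0236 = 0.7796
D = 1 − ½ × 0.7796 = 1 − 0.38980 = 0.61020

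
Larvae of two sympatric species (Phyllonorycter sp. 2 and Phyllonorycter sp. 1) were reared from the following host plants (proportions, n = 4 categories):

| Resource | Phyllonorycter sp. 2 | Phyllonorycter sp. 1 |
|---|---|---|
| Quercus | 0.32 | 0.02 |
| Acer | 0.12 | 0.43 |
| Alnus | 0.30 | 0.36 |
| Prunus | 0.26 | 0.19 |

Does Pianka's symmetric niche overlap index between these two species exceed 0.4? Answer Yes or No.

Σ p₁ᵢp₂ᵢ = 0.0064 + 0.0516 + 0.1080 + 0.0494 = 0.2154
Σp_1ᵢ² = 0.32² + 0.12² + 0.30² + 0.26² = 0.1024 + 0.0144 + 0.0900 + 0.0676 = 0.2744
Σp_2ᵢ² = 0.02² + 0.43² + 0.36² + 0.19² = 0.0004 + 0.1849 + 0.1296 + 0.0361 = 0.3510
O = 0.2154 / √(0.2744 × 0.3510) = 0.2154 / 0.31035 = 0.6941
O = 0.6941 > 0.4 → Yes.

Yes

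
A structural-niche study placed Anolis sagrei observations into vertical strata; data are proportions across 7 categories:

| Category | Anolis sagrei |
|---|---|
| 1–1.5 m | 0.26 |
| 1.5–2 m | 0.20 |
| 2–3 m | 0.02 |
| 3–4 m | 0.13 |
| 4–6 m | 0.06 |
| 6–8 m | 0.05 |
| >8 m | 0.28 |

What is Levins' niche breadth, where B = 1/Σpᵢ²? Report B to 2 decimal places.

Σpᵢ² = 0.26² + 0.20² + 0.02² + 0.13² + 0.06² + 0.05² + 0.28² = 0.0676 + 0.0400 + 0.0004 + 0.0169 + 0.0036 + 0.0025 + 0.0784 = 0.2094
B = 1 / 0.2094 = 4.7755

4.78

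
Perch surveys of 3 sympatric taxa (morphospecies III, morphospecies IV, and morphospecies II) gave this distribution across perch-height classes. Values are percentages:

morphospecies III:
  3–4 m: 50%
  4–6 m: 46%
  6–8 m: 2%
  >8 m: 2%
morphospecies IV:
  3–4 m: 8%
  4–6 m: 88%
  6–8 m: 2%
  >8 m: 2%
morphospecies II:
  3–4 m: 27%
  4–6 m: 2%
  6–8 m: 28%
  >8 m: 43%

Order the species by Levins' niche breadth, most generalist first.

morphospecies II > morphospecies III > morphospecies IV

Convert percentages to proportions (divide by 100).
Σp_IIIᵢ² = 0.50² + 0.46² + 0.02² + 0.02² = 0.2500 + 0.2116 + 0.0004 + 0.0004 = 0.4624
B_III = 1 / 0.4624 = 2.1626
Σp_IVᵢ² = 0.08² + 0.88² + 0.02² + 0.02² = 0.0064 + 0.7744 + 0.0004 + 0.0004 = 0.7816
B_IV = 1 / 0.7816 = 1.2794
Σp_IIᵢ² = 0.27² + 0.02² + 0.28² + 0.43² = 0.0729 + 0.0004 + 0.0784 + 0.1849 = 0.3366
B_II = 1 / 0.3366 = 2.9709
Ranking by B (broadest → narrowest): morphospecies II (2.97) > morphospecies III (2.16) > morphospecies IV (1.28)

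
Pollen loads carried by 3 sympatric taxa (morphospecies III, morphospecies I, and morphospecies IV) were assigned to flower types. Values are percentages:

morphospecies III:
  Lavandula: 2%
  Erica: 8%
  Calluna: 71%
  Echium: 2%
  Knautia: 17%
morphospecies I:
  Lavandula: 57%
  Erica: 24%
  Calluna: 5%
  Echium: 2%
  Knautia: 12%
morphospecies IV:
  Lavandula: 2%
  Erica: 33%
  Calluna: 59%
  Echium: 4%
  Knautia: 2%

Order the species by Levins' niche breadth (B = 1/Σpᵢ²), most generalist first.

Convert percentages to proportions (divide by 100).
Σp_IIIᵢ² = 0.02² + 0.08² + 0.71² + 0.02² + 0.17² = 0.0004 + 0.0064 + 0.5041 + 0.0004 + 0.0289 = 0.5402
B_III = 1 / 0.5402 = 1.8512
Σp_Iᵢ² = 0.57² + 0.24² + 0.05² + 0.02² + 0.12² = 0.3249 + 0.0576 + 0.0025 + 0.0004 + 0.0144 = 0.3998
B_I = 1 / 0.3998 = 2.5013
Σp_IVᵢ² = 0.02² + 0.33² + 0.59² + 0.04² + 0.02² = 0.0004 + 0.1089 + 0.3481 + 0.0016 + 0.0004 = 0.4594
B_IV = 1 / 0.4594 = 2.1768
Ranking by B (broadest → narrowest): morphospecies I (2.50) > morphospecies IV (2.18) > morphospecies III (1.85)

morphospecies I > morphospecies IV > morphospecies III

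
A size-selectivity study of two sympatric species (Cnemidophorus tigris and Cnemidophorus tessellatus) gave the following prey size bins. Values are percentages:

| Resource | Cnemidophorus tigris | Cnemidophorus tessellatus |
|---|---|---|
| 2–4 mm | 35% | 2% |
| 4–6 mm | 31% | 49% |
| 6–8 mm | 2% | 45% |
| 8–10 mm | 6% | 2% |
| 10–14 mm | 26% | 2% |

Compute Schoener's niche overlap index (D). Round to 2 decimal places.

Convert percentages to proportions (divide by 100).
Σ|p₁ᵢ − p₂ᵢ| = 0.33 + 0.18 + 0.43 + 0.04 + 0.24 = 1.22
D = 1 − ½ × 1.22 = 1 − 0.610 = 0.3900

0.39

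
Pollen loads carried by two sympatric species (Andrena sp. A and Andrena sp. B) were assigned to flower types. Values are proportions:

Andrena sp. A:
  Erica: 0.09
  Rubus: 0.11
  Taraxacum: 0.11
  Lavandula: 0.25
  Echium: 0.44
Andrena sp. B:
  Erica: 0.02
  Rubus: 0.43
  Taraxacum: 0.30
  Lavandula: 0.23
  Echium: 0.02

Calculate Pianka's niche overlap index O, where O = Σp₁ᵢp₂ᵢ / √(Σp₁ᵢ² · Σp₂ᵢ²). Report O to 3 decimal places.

0.482

Σ p₁ᵢp₂ᵢ = 0.0018 + 0.0473 + 0.0330 + 0.0575 + 0.0088 = 0.1484
Σp_1ᵢ² = 0.09² + 0.11² + 0.11² + 0.25² + 0.44² = 0.0081 + 0.0121 + 0.0121 + 0.0625 + 0.1936 = 0.2884
Σp_2ᵢ² = 0.02² + 0.43² + 0.30² + 0.23² + 0.02² = 0.0004 + 0.1849 + 0.0900 + 0.0529 + 0.0004 = 0.3286
O = 0.1484 / √(0.2884 × 0.3286) = 0.1484 / 0.307845 = 0.48206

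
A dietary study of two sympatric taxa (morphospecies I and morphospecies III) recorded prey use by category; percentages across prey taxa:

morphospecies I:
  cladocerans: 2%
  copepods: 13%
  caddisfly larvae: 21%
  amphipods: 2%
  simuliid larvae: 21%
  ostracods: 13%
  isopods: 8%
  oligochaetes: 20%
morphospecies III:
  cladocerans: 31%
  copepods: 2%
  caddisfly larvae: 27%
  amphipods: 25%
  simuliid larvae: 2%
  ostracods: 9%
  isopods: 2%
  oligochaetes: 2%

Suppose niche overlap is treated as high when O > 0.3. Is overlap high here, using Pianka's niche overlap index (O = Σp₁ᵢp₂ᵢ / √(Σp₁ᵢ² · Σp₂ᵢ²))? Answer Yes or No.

Convert percentages to proportions (divide by 100).
Σ p₁ᵢp₂ᵢ = 0.0062 + 0.0026 + 0.0567 + 0.0050 + 0.0042 + 0.0117 + 0.0016 + 0.0040 = 0.0920
Σp_1ᵢ² = 0.02² + 0.13² + 0.21² + 0.02² + 0.21² + 0.13² + 0.08² + 0.20² = 0.0004 + 0.0169 + 0.0441 + 0.0004 + 0.0441 + 0.0169 + 0.0064 + 0.0400 = 0.1692
Σp_2ᵢ² = 0.31² + 0.02² + 0.27² + 0.25² + 0.02² + 0.09² + 0.02² + 0.02² = 0.0961 + 0.0004 + 0.0729 + 0.0625 + 0.0004 + 0.0081 + 0.0004 + 0.0004 = 0.2412
O = 0.0920 / √(0.1692 × 0.2412) = 0.0920 / 0.20202 = 0.4554
O = 0.4554 > 0.3 → Yes.

Yes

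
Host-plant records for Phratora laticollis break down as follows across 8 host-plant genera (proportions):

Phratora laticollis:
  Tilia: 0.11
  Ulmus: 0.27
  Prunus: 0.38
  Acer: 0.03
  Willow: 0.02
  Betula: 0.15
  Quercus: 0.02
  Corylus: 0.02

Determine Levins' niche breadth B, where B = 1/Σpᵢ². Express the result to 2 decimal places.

Σpᵢ² = 0.11² + 0.27² + 0.38² + 0.03² + 0.02² + 0.15² + 0.02² + 0.02² = 0.0121 + 0.0729 + 0.1444 + 0.0009 + 0.0004 + 0.0225 + 0.0004 + 0.0004 = 0.2540
B = 1 / 0.2540 = 3.9370

3.94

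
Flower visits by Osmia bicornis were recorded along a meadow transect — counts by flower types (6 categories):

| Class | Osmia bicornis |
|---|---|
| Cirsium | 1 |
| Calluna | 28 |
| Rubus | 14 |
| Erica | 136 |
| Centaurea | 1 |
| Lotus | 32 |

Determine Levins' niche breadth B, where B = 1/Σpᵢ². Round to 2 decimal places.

2.19

Proportions for Osmia bicornis (n=212): 1/212=0.0047, 28/212=0.1321, 14/212=0.0660, 136/212=0.6415, 1/212=0.0047, 32/212=0.1509
Σpᵢ² = 0.0047² + 0.1321² + 0.0660² + 0.6415² + 0.0047² + 0.1509² = 0.000022 + 0.017450 + 0.004356 + 0.411522 + 0.000022 + 0.022771 = 0.456143
B = 1 / 0.456143 = 2.1923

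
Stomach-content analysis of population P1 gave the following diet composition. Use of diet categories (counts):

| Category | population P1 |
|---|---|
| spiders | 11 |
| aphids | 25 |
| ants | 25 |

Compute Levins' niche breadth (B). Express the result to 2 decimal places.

2.71

Proportions for population P1 (n=61): 11/61=0.1803, 25/61=0.4098, 25/61=0.4098
Σpᵢ² = 0.1803² + 0.4098² + 0.4098² = 0.032508 + 0.167936 + 0.167936 = 0.368380
B = 1 / 0.368380 = 2.7146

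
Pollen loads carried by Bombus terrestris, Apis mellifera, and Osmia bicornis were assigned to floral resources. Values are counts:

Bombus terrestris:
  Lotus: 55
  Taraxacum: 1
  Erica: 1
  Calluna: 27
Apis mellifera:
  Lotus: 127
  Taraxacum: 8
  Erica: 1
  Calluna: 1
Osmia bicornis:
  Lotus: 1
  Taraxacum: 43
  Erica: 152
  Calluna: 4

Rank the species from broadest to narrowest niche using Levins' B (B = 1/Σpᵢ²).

Bombus terrestris > Osmia bicornis > Apis mellifera

Proportions for Bombus terrestris (n=84): 55/84=0.6548, 1/84=0.0119, 1/84=0.0119, 27/84=0.3214
Proportions for Apis mellifera (n=137): 127/137=0.9270, 8/137=0.0584, 1/137=0.0073, 1/137=0.0073
Proportions for Osmia bicornis (n=200): 1/200=0.0050, 43/200=0.2150, 152/200=0.7600, 4/200=0.0200
Σp_terrᵢ² = 0.6548² + 0.0119² + 0.0119² + 0.3214² = 0.428763 + 0.000142 + 0.000142 + 0.103298 = 0.532345
B_terr = 1 / 0.532345 = 1.8785
Σp_mellᵢ² = 0.9270² + 0.0584² + 0.0073² + 0.0073² = 0.859329 + 0.003411 + 0.000053 + 0.000053 = 0.862846
B_mell = 1 / 0.862846 = 1.1590
Σp_bicoᵢ² = 0.0050² + 0.2150² + 0.7600² + 0.0200² = 0.000025 + 0.046225 + 0.577600 + 0.000400 = 0.624250
B_bico = 1 / 0.624250 = 1.6019
Ranking by B (broadest → narrowest): Bombus terrestris (1.88) > Osmia bicornis (1.60) > Apis mellifera (1.16)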